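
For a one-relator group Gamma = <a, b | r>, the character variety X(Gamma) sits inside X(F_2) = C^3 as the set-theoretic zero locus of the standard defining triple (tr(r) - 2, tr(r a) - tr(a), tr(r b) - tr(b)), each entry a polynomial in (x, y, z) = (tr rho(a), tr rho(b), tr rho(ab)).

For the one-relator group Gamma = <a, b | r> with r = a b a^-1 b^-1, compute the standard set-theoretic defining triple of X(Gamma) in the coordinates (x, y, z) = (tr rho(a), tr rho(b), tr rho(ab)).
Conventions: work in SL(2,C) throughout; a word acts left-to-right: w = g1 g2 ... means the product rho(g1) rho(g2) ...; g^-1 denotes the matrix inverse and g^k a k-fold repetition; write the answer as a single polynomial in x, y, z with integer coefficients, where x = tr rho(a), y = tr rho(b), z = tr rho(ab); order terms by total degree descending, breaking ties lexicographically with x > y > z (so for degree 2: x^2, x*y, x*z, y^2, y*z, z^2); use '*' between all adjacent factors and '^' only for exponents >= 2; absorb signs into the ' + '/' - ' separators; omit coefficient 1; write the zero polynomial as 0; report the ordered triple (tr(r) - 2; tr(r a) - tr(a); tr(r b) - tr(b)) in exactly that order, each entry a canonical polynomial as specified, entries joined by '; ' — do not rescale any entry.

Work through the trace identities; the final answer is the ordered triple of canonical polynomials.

so trace(a b a) = trace(a)*trace(b a) - trace(b) = x*z - y
reduce: trace(a b a b) = trace(b a)*trace(b a) - trace(1) = z^2 - 2
trace(b^-1 a b a) = trace(a b a)*trace(b) - trace(a b a b) = x*y*z - y^2 - z^2 + 2
so trace(a b a^-1 b^-1) = trace(b^-1 a b)*trace(a) - trace(b^-1 a b a) = -x*y*z + x^2 + y^2 + z^2 - 2
trace(b^2 a) = trace(b)*trace(a b) - trace(a) = y*z - x
reduce: trace(b^2) = trace(b)*trace(b) - trace(1) = y^2 - 2
trace(b a^2 b) = trace(a)*trace(b^2 a) - trace(b^2) = x*y*z - x^2 - y^2 + 2
trace(b a^2 b a) = trace(a)*trace(b a b a) - trace(b a b) = x*z^2 - y*z - x
so trace(a^2 b a^-1 b) = trace(b a^2 b)*trace(a) - trace(b a^2 b a) = x^2*y*z - x^3 - x*y^2 - x*z^2 + y*z + 3*x
trace(a b a^-1 b^-1 a) = trace(a^2 b a^-1)*trace(b) - trace(a^2 b a^-1 b) = -x^2*y*z + x^3 + x*y^2 + x*z^2 - 3*x
assemble the triple (trace(r) - 2; trace(r a) - x; trace(r b) - y)

-x*y*z + x^2 + y^2 + z^2 - 4; -x^2*y*z + x^3 + x*y^2 + x*z^2 - 4*x; 0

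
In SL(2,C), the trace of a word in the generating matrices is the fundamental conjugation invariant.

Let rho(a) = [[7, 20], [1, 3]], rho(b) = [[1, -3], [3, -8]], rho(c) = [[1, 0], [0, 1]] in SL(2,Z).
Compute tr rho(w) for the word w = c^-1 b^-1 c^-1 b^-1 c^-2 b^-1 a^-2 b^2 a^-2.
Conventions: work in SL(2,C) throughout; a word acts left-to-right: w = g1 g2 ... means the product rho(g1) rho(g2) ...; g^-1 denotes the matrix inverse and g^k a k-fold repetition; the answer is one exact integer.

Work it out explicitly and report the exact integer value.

152751893

rho(c^-1) = [[1, 0], [0, 1]]
... * rho(b^-1) = [[-8, 3], [-3, 1]]  ->  [[-8, 3], [-3, 1]]
... * rho(c^-1) = [[1, 0], [0, 1]]  ->  [[-8, 3], [-3, 1]]
... * rho(b^-1) = [[-8, 3], [-3, 1]]  ->  [[55, -21], [21, -8]]
... * rho(c^-1) = [[1, 0], [0, 1]]  ->  [[55, -21], [21, -8]]
... * rho(c^-1) = [[1, 0], [0, 1]]  ->  [[55, -21], [21, -8]]
... * rho(b^-1) = [[-8, 3], [-3, 1]]  ->  [[-377, 144], [-144, 55]]
... * rho(a^-1) = [[3, -20], [-1, 7]]  ->  [[-1275, 8548], [-487, 3265]]
... * rho(a^-1) = [[3, -20], [-1, 7]]  ->  [[-12373, 85336], [-4726, 32595]]
... * rho(b) = [[1, -3], [3, -8]]  ->  [[243635, -645569], [93059, -246582]]
... * rho(b) = [[1, -3], [3, -8]]  ->  [[-1693072, 4433647], [-646687, 1693479]]
... * rho(a^-1) = [[3, -20], [-1, 7]]  ->  [[-9512863, 64896969], [-3633540, 24788093]]
... * rho(a^-1) = [[3, -20], [-1, 7]]  ->  [[-93435558, 644536043], [-35688713, 246187451]]
tr = -93435558 + 246187451 = 152751893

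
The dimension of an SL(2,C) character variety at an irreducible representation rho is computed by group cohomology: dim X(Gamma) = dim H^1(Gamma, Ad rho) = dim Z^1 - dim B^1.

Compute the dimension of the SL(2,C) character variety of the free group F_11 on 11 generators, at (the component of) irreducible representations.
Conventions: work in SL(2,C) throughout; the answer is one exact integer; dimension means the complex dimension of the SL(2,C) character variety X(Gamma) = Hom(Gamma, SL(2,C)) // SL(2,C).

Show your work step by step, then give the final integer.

30

The free group F_11: 11 generators, no relators.
Z^1(Gamma, Ad rho) = (sl_2)^11: a cocycle is a free choice of one sl_2 vector per generator, so dim Z^1 = 3*11 = 33.
At an irreducible rho the centralizer of the image in sl_2 is 0, so the coboundary map sl_2 -> Z^1 is injective: dim B^1 = 3.
Therefore dim X = 33 - 3 = 30.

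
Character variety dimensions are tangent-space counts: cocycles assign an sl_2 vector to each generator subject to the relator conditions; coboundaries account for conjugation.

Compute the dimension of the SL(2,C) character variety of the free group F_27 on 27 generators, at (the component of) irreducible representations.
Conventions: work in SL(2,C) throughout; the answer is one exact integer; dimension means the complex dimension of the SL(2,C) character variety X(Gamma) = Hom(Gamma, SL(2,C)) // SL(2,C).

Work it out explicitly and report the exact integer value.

Gamma = F_27 has 27 generators and no relators.
Z^1(Gamma, Ad rho) = (sl_2)^27: a cocycle is a free choice of one sl_2 vector per generator, so dim Z^1 = 3*27 = 81.
Irreducibility makes the coboundary map sl_2 -> Z^1 injective (trivial centralizer), so dim B^1 = 3.
dim H^1 = 81 - 3 = 78, which is dim X.

78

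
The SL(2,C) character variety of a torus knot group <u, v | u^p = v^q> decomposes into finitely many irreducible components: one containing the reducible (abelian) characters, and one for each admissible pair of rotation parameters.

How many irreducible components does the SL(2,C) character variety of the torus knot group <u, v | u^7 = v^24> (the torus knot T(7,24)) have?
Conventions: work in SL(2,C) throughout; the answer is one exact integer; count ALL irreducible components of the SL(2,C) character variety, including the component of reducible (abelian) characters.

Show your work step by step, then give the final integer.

In the torus knot group T(7,24), u^7 = v^24 is central, so an irreducible representation sends it to +I or -I (Schur).
This locks tr(u) to 2*cos(pi*alpha/7), alpha in 1..6, and tr(v) to 2*cos(pi*beta/24), beta in 1..23, on each component of irreducible characters.
The two central values (-1)^alpha I and (-1)^beta I must be the same matrix, so alpha and beta share a parity.
count pairs: odd alpha (3 choices) x odd beta (12), plus even alpha (3) x even beta (11): 3*12 + 3*11 = 69.
Total: 69 irreducible-character components + 1 reducible (abelian) component = 70.

70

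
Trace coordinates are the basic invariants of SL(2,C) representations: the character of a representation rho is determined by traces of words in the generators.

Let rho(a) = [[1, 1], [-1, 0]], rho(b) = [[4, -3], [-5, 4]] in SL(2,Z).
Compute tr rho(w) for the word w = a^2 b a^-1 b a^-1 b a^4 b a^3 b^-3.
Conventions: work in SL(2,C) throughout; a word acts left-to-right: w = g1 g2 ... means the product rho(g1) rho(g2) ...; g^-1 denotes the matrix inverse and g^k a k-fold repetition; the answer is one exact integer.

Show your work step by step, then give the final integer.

-13718

rho(a) = [[1, 1], [-1, 0]]
... * rho(a) = [[1, 1], [-1, 0]]  ->  [[0, 1], [-1, -1]]
... * rho(b) = [[4, -3], [-5, 4]]  ->  [[-5, 4], [1, -1]]
... * rho(a^-1) = [[0, -1], [1, 1]]  ->  [[4, 9], [-1, -2]]
... * rho(b) = [[4, -3], [-5, 4]]  ->  [[-29, 24], [6, -5]]
... * rho(a^-1) = [[0, -1], [1, 1]]  ->  [[24, 53], [-5, -11]]
... * rho(b) = [[4, -3], [-5, 4]]  ->  [[-169, 140], [35, -29]]
... * rho(a) = [[1, 1], [-1, 0]]  ->  [[-309, -169], [64, 35]]
... * rho(a) = [[1, 1], [-1, 0]]  ->  [[-140, -309], [29, 64]]
... * rho(a) = [[1, 1], [-1, 0]]  ->  [[169, -140], [-35, 29]]
... * rho(a) = [[1, 1], [-1, 0]]  ->  [[309, 169], [-64, -35]]
... * rho(b) = [[4, -3], [-5, 4]]  ->  [[391, -251], [-81, 52]]
... * rho(a) = [[1, 1], [-1, 0]]  ->  [[642, 391], [-133, -81]]
... * rho(a) = [[1, 1], [-1, 0]]  ->  [[251, 642], [-52, -133]]
... * rho(a) = [[1, 1], [-1, 0]]  ->  [[-391, 251], [81, -52]]
... * rho(b^-1) = [[4, 3], [5, 4]]  ->  [[-309, -169], [64, 35]]
... * rho(b^-1) = [[4, 3], [5, 4]]  ->  [[-2081, -1603], [431, 332]]
... * rho(b^-1) = [[4, 3], [5, 4]]  ->  [[-16339, -12655], [3384, 2621]]
tr = -16339 + 2621 = -13718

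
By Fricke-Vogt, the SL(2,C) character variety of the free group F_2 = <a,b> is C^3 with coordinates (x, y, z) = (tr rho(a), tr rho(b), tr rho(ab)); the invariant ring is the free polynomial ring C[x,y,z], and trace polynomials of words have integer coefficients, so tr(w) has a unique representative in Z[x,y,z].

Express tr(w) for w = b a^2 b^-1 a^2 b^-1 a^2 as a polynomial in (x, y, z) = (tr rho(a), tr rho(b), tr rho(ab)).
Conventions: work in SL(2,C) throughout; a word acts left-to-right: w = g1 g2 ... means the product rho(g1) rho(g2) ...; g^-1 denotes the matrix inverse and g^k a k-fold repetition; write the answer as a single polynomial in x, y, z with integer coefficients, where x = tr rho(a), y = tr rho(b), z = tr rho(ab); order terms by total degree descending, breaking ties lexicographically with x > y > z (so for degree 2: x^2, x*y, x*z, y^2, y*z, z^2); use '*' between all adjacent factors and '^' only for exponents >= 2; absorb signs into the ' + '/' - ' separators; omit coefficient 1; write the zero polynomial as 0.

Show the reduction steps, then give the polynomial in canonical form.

trace(a b a) = trace(a) trace(b a) - trace(b)  (reduce the a square) = x*z - y
trace(b a^3) = trace(a) trace(a b a) - trace(a b)  (reduce the a square) = x^2*z - x*y - z
trace(a^3 b a) = trace(a) trace(b a^3) - trace(b a^2)  (reduce the a square) = x^3*z - x^2*y - 2*x*z + y
trace(a b a^4) = trace(a) trace(a^3 b a) - trace(a^3 b)  (reduce the a square) = x^4*z - x^3*y - 3*x^2*z + 2*x*y + z
trace(a^2 b a^4) = trace(a) trace(a b a^4) - trace(a b a^3)  (reduce the a square) = x^5*z - x^4*y - 4*x^3*z + 3*x^2*y + 3*x*z - y
trace(b a b a) = trace(b a) trace(b a) - trace(1)  (split on b) = z^2 - 2
trace(b a b) = trace(b) trace(a b) - trace(a)  (reduce the b square) = y*z - x
trace(b a b a^2) = trace(a) trace(b a b a) - trace(b a b)  (reduce the a square) = x*z^2 - y*z - x
trace(b a b a^3) = trace(a) trace(b a b a^2) - trace(b a b a)  (reduce the a square) = x^2*z^2 - x*y*z - x^2 - z^2 + 2
trace(b a^4 b a) = trace(a) trace(b a b a^3) - trace(b a b a^2)  (reduce the a square) = x^3*z^2 - x^2*y*z - x^3 - 2*x*z^2 + y*z + 3*x
trace(a^2) = trace(a) trace(a) - trace(1)  (reduce the a square) = x^2 - 2
trace(a^3) = trace(a) trace(a^2) - trace(a)  (reduce the a square) = x^3 - 3*x
trace(b^2 a^3) = trace(b) trace(a^3 b) - trace(a^3)  (reduce the b square) = x^2*y*z - x^3 - x*y^2 - y*z + 3*x
trace(b^2 a^2) = trace(b) trace(a^2 b) - trace(a^2)  (reduce the b square) = x*y*z - x^2 - y^2 + 2
trace(b a^4 b) = trace(a) trace(b^2 a^3) - trace(b^2 a^2)  (reduce the a square) = x^3*y*z - x^4 - x^2*y^2 - 2*x*y*z + 4*x^2 + y^2 - 2
trace(a^2 b a^4 b) = trace(a) trace(b a^4 b a) - trace(b a^4 b)  (reduce the a square) = x^4*z^2 - 2*x^3*y*z + x^2*y^2 - 2*x^2*z^2 + 3*x*y*z - x^2 - y^2 + 2
trace(a^2 b^-1 a^2 b a^2) = trace(a^2 b a^4) trace(b) - trace(a^2 b a^4 b)  (eliminate b^-1) = x^5*y*z - x^4*y^2 - x^4*z^2 - 2*x^3*y*z + 2*x^2*y^2 + 2*x^2*z^2 + x^2 - 2
trace(b a b a b a) = trace(a b) trace(a b a b) - trace(a^-1 b^-1)  (split on a) = z^3 - 3*z
trace(b a b a b) = trace(b) trace(a b a b) - trace(a b a)  (reduce the b square) = y*z^2 - x*z - y
trace(b a b a^2 b a) = trace(a) trace(b a b a b a) - trace(b a b a b)  (reduce the a square) = x*z^3 - y*z^2 - 2*x*z + y
trace(b a b a^2 b) = trace(b) trace(a b a^2 b) - trace(a b a^2)  (reduce the b square) = x*y*z^2 - x^2*z - y^2*z + z
trace(b a^2 b a^2 b a) = trace(a) trace(b a b a^2 b a) - trace(b a b a^2 b)  (reduce the a square) = x^2*z^3 - 2*x*y*z^2 - x^2*z + y^2*z + x*y - z
trace(b^2 a^2 b a) = trace(b) trace(a^2 b a b) - trace(a^2 b a)  (reduce the b square) = x*y*z^2 - x^2*z - y^2*z + z
trace(b^3 a) = trace(b) trace(a b^2) - trace(a b)  (reduce the b square) = y^2*z - x*y - z
trace(b^2) = trace(b) trace(b) - trace(1)  (reduce the b square) = y^2 - 2
trace(b^3) = trace(b) trace(b^2) - trace(b)  (reduce the b square) = y^3 - 3*y
trace(b^2 a^2 b) = trace(a) trace(b^3 a) - trace(b^3)  (reduce the a square) = x*y^2*z - x^2*y - y^3 - x*z + 3*y
trace(b a^2 b a^2 b) = trace(a) trace(b^2 a^2 b a) - trace(b^2 a^2 b)  (reduce the a square) = x^2*y*z^2 - x^3*z - 2*x*y^2*z + x^2*y + y^3 + 2*x*z - 3*y
trace(a^2 b a^2 b a^2 b) = trace(a) trace(b a^2 b a^2 b a) - trace(b a^2 b a^2 b)  (reduce the a square) = x^3*z^3 - 3*x^2*y*z^2 + 3*x*y^2*z - y^3 - 3*x*z + 3*y
trace(a^2 b^-1 a^2 b a^2 b) = trace(a^2 b a^2 b a^2) trace(b) - trace(a^2 b a^2 b a^2 b)  (eliminate b^-1) = x^4*y*z^2 - 2*x^3*y^2*z - x^3*z^3 + x^2*y^3 + x^2*y*z^2 - x^2*y + 3*x*z - y
trace(b a^2 b^-1 a^2 b^-1 a^2) = trace(a^2 b^-1 a^2 b a^2) trace(b) - trace(a^2 b^-1 a^2 b a^2 b)  (eliminate b^-1) = x^5*y^2*z - x^4*y^3 - 2*x^4*y*z^2 + x^3*z^3 + x^2*y^3 + x^2*y*z^2 + 2*x^2*y - 3*x*z - y

x^5*y^2*z - x^4*y^3 - 2*x^4*y*z^2 + x^3*z^3 + x^2*y^3 + x^2*y*z^2 + 2*x^2*y - 3*x*z - y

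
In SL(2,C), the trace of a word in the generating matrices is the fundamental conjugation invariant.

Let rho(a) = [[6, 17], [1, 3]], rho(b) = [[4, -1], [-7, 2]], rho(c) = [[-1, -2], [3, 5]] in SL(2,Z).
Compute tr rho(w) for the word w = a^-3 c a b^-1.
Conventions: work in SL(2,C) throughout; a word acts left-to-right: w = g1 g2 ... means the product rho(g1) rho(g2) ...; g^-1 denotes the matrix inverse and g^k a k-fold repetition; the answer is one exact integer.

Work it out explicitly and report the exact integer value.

rho(a^-1) = [[3, -17], [-1, 6]]
... * rho(a^-1) = [[3, -17], [-1, 6]]  ->  [[26, -153], [-9, 53]]
... * rho(a^-1) = [[3, -17], [-1, 6]]  ->  [[231, -1360], [-80, 471]]
... * rho(c) = [[-1, -2], [3, 5]]  ->  [[-4311, -7262], [1493, 2515]]
... * rho(a) = [[6, 17], [1, 3]]  ->  [[-33128, -95073], [11473, 32926]]
... * rho(b^-1) = [[2, 1], [7, 4]]  ->  [[-731767, -413420], [253428, 143177]]
tr = -731767 + 143177 = -588590

-588590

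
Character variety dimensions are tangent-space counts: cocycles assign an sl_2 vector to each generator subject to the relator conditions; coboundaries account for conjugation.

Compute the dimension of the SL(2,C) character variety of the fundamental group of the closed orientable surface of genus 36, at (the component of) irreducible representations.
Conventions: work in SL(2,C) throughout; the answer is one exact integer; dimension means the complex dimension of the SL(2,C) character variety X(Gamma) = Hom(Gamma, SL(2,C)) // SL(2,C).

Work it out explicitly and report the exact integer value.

210

The genus-36 surface group: 2g = 72 generators, one relator prod [a_i, b_i].
A cocycle assigns one sl_2 vector per generator subject to the relator condition d_2(z) = 0: dim of the unconstrained space is 3*2g = 216.
At an irreducible rho, H^2 = coker(d_2) vanishes (Poincare duality: H^2 is dual to H^0 = invariants = 0), so d_2 is surjective onto sl_2 and dim Z^1 = 216 - 3 = 213.
Coboundaries contribute dim B^1 = 3 (injective at irreducible rho).
dim X = dim H^1 = 213 - 3 = 210.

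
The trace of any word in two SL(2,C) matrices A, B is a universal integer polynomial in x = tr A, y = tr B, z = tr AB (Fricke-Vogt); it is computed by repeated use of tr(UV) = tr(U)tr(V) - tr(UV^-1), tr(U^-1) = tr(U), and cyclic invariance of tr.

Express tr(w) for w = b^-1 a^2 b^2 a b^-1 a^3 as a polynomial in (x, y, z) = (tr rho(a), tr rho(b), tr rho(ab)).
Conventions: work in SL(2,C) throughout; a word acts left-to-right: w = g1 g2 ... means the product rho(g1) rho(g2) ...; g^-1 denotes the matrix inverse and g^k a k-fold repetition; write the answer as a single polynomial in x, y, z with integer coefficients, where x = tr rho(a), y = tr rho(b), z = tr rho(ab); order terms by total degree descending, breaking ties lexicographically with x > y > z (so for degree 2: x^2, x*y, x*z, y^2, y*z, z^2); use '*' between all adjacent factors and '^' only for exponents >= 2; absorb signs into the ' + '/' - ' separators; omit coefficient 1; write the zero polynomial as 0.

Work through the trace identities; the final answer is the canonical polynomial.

x^5*y^3*z - x^6*y^2 - x^4*y^4 - 2*x^4*y^2*z^2 + 2*x^5*y*z - x^3*y^3*z + x^3*y*z^3 + 5*x^4*y^2 - x^4*z^2 + 2*x^2*y^4 + 3*x^2*y^2*z^2 - 7*x^3*y*z - x*y^3*z - x*y*z^3 - 6*x^2*y^2 + 2*x^2*z^2 + 5*x*y*z - y^2 - z^2 + 2

so trace(a^2 b) = trace(a) * trace(b a) - trace(b)   [square of a] = x*z - y
so trace(a^2) = trace(a) * trace(a) - trace(1)   [square of a] = x^2 - 2
reduce: trace(a b^2 a) = trace(b) * trace(a^2 b) - trace(a^2)   [square of b] = x*y*z - x^2 - y^2 + 2
so trace(a b^2) = trace(b) * trace(a b) - trace(a)   [square of b] = y*z - x
trace(b^2 a^3) = trace(a) * trace(a b^2 a) - trace(a b^2)   [square of a] = x^2*y*z - x^3 - x*y^2 - y*z + 3*x
trace(a b^2 a^3) = trace(a) * trace(b^2 a^3) - trace(b^2 a^2)   [square of a] = x^3*y*z - x^4 - x^2*y^2 - 2*x*y*z + 4*x^2 + y^2 - 2
trace(a^2 b^2 a^3) = trace(a) * trace(a b^2 a^3) - trace(a b^2 a^2)   [square of a] = x^4*y*z - x^5 - x^3*y^2 - 3*x^2*y*z + 5*x^3 + 2*x*y^2 + y*z - 5*x
reduce: trace(a^5 b^2 a) = trace(a) * trace(a^2 b^2 a^3) - trace(a^2 b^2 a^2)   [square of a] = x^5*y*z - x^6 - x^4*y^2 - 4*x^3*y*z + 6*x^4 + 3*x^2*y^2 + 3*x*y*z - 9*x^2 - y^2 + 2
reduce: trace(b a b a) = trace(a b) * trace(a b) - trace(1)   [split at a repeated a] = z^2 - 2
trace(a b a b a) = trace(a) * trace(b a b a) - trace(b a b)   [square of a] = x*z^2 - y*z - x
so trace(a b a^3 b) = trace(a) * trace(a b a b a) - trace(a b a b)   [square of a] = x^2*z^2 - x*y*z - x^2 - z^2 + 2
trace(a b a^2) = trace(a) * trace(a b a) - trace(a b)   [square of a] = x^2*z - x*y - z
so trace(a b a^3) = trace(a) * trace(a b a^2) - trace(a b a)   [square of a] = x^3*z - x^2*y - 2*x*z + y
so trace(a b^2 a b a^2) = trace(b) * trace(a b a^3 b) - trace(a b a^3)   [square of b] = x^2*y*z^2 - x^3*z - x*y^2*z - y*z^2 + 2*x*z + y
reduce: trace(b^2 a b a) = trace(b) * trace(a b a b) - trace(a b a)   [square of b] = y*z^2 - x*z - y
trace(b^2 a b) = trace(b) * trace(b a b) - trace(b a)   [square of b] = y^2*z - x*y - z
trace(a b^2 a b a) = trace(a) * trace(b^2 a b a) - trace(b^2 a b)   [square of a] = x*y*z^2 - x^2*z - y^2*z + z
reduce: trace(a b^2 a b a^3) = trace(a) * trace(a b^2 a b a^2) - trace(a b^2 a b a)   [square of a] = x^3*y*z^2 - x^4*z - x^2*y^2*z - 2*x*y*z^2 + 3*x^2*z + y^2*z + x*y - z
so trace(a^5 b^2 a b) = trace(a) * trace(a b^2 a b a^3) - trace(a b^2 a b a^2)   [square of a] = x^4*y*z^2 - x^5*z - x^3*y^2*z - 3*x^2*y*z^2 + 4*x^3*z + 2*x*y^2*z + x^2*y + y*z^2 - 3*x*z - y
trace(a^2 b^2 a b^-1 a^3) = trace(a^5 b^2 a) * trace(b) - trace(a^5 b^2 a b)   [inverse elimination on b] = x^5*y^2*z - x^6*y - x^4*y^3 - x^4*y*z^2 + x^5*z - 3*x^3*y^2*z + 6*x^4*y + 3*x^2*y^3 + 3*x^2*y*z^2 - 4*x^3*z + x*y^2*z - 10*x^2*y - y^3 - y*z^2 + 3*x*z + 3*y
trace(b a b^2 a^2) = trace(b) * trace(a^2 b a b) - trace(a^2 b a)   [square of b] = x*y*z^2 - x^2*z - y^2*z + z
trace(a^2 b a b^2 a) = trace(a) * trace(b a b^2 a^2) - trace(b a b^2 a)   [square of a] = x^2*y*z^2 - x^3*z - x*y^2*z - y*z^2 + 2*x*z + y
trace(b^2 a^4 b a) = trace(a) * trace(a^2 b a b^2 a) - trace(a^2 b a b^2)   [square of a] = x^3*y*z^2 - x^4*z - x^2*y^2*z - 2*x*y*z^2 + 3*x^2*z + y^2*z + x*y - z
trace(b^2 a^4 b) = trace(b) * trace(a^4 b^2) - trace(a^4 b)   [square of b] = x^3*y^2*z - x^4*y - x^2*y^3 - x^3*z - 2*x*y^2*z + 5*x^2*y + y^3 + 2*x*z - 3*y
trace(a^3 b a^2 b^2 a) = trace(a) * trace(b^2 a^4 b a) - trace(b^2 a^4 b)   [square of a] = x^4*y*z^2 - x^5*z - 2*x^3*y^2*z + x^4*y + x^2*y^3 - 2*x^2*y*z^2 + 4*x^3*z + 3*x*y^2*z - 4*x^2*y - y^3 - 3*x*z + 3*y
so trace(b a b a b a) = trace(a b a b) * trace(a b) - trace(b a)   [split at a repeated a] = z^3 - 3*z
trace(b a b a b a^2) = trace(a) * trace(b a b a b a) - trace(b a b a b)   [square of a] = x*z^3 - y*z^2 - 2*x*z + y
trace(b a b a^3 b a) = trace(a) * trace(b a b a b a^2) - trace(b a b a b a)   [square of a] = x^2*z^3 - x*y*z^2 - 2*x^2*z - z^3 + x*y + 3*z
trace(a b a^3 b a^2 b) = trace(a) * trace(b a b a^3 b a) - trace(b a b a^3 b)   [square of a] = x^3*z^3 - 2*x^2*y*z^2 - x^3*z + x*y^2*z - x*z^3 + x^2*y + y*z^2 + x*z - y
so trace(a b a^3 b a) = trace(a) * trace(b a^3 b a) - trace(b a^3 b)   [square of a] = x^3*z^2 - 2*x^2*y*z + x*y^2 - x*z^2 + y*z - x
reduce: trace(a b a^3 b a^2) = trace(a) * trace(a b a^3 b a) - trace(a b a^3 b)   [square of a] = x^4*z^2 - 2*x^3*y*z + x^2*y^2 - 2*x^2*z^2 + 2*x*y*z + z^2 - 2
trace(a^3 b a^2 b^2 a b) = trace(b) * trace(a b a^3 b a^2 b) - trace(a b a^3 b a^2)   [square of b] = x^3*y*z^3 - x^4*z^2 - 2*x^2*y^2*z^2 + x^3*y*z + x*y^3*z - x*y*z^3 + 2*x^2*z^2 + y^2*z^2 - x*y*z - y^2 - z^2 + 2
trace(a^2 b^2 a b^-1 a^3 b) = trace(a^3 b a^2 b^2 a) * trace(b) - trace(a^3 b a^2 b^2 a b)   [inverse elimination on b] = x^4*y^2*z^2 - x^5*y*z - 2*x^3*y^3*z - x^3*y*z^3 + x^4*y^2 + x^4*z^2 + x^2*y^4 + 3*x^3*y*z + 2*x*y^3*z + x*y*z^3 - 4*x^2*y^2 - 2*x^2*z^2 - y^4 - y^2*z^2 - 2*x*y*z + 4*y^2 + z^2 - 2
reduce: trace(b^-1 a^2 b^2 a b^-1 a^3) = trace(a^2 b^2 a b^-1 a^3) * trace(b) - trace(a^2 b^2 a b^-1 a^3 b)   [inverse elimination on b] = x^5*y^3*z - x^6*y^2 - x^4*y^4 - 2*x^4*y^2*z^2 + 2*x^5*y*z - x^3*y^3*z + x^3*y*z^3 + 5*x^4*y^2 - x^4*z^2 + 2*x^2*y^4 + 3*x^2*y^2*z^2 - 7*x^3*y*z - x*y^3*z - x*y*z^3 - 6*x^2*y^2 + 2*x^2*z^2 + 5*x*y*z - y^2 - z^2 + 2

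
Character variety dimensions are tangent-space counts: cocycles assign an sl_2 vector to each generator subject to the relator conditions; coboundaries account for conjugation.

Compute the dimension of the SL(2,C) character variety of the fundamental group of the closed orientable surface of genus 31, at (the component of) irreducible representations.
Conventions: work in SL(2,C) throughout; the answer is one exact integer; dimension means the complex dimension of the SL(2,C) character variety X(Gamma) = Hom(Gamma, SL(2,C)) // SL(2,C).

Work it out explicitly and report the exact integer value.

The genus-31 surface group: 2g = 62 generators, one relator prod [a_i, b_i].
A cocycle assigns one sl_2 vector per generator subject to the relator condition d_2(z) = 0: dim of the unconstrained space is 3*2g = 186.
d_2 is surjective at irreducible rho (its cokernel H^2 is dual to H^0 = 0), so dim Z^1 = 186 - 3 = 183.
Coboundaries contribute dim B^1 = 3 (injective at irreducible rho).
dim X = dim H^1 = 183 - 3 = 180.

180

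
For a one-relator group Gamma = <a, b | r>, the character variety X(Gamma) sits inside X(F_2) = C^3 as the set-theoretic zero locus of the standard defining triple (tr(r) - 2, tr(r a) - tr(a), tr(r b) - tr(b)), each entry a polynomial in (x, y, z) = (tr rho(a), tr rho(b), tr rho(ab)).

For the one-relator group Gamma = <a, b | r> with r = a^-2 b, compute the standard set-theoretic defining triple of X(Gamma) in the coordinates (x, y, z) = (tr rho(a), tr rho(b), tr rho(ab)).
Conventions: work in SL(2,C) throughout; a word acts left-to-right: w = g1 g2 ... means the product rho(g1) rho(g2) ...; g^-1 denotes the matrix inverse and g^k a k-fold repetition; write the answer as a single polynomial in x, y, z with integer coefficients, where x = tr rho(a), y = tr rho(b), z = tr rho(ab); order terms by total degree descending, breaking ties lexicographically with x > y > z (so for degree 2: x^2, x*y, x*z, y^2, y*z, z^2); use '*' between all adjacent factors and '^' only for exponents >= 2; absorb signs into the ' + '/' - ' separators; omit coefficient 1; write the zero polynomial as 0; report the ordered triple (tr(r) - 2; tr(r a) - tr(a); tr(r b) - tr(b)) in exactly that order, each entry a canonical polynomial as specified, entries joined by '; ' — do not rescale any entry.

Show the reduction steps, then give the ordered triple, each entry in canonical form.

tr(a^-1 b) = tr(b) * tr(a) - tr(b a)   [inverse elimination on a] = x*y - z
tr(a^-2 b) = tr(a^-1 b) * tr(a) - tr(a^-1 b a)   [inverse elimination on a] = x^2*y - x*z - y
tr(b^2) = tr(b) * tr(b) - tr(1) = y^2 - 2
tr(b^2 a) = tr(b) * tr(a b) - tr(a) = y*z - x
tr(b^2 a^-1) = tr(b^2) * tr(a) - tr(b^2 a) = x*y^2 - y*z - x
tr(a^-2 b^2) = tr(b^2 a^-1) * tr(a) - tr(b^2) = x^2*y^2 - x*y*z - x^2 - y^2 + 2
assemble the triple (tr(r) - 2; tr(r a) - x; tr(r b) - y)

x^2*y - x*z - y - 2; x*y - x - z; x^2*y^2 - x*y*z - x^2 - y^2 - y + 2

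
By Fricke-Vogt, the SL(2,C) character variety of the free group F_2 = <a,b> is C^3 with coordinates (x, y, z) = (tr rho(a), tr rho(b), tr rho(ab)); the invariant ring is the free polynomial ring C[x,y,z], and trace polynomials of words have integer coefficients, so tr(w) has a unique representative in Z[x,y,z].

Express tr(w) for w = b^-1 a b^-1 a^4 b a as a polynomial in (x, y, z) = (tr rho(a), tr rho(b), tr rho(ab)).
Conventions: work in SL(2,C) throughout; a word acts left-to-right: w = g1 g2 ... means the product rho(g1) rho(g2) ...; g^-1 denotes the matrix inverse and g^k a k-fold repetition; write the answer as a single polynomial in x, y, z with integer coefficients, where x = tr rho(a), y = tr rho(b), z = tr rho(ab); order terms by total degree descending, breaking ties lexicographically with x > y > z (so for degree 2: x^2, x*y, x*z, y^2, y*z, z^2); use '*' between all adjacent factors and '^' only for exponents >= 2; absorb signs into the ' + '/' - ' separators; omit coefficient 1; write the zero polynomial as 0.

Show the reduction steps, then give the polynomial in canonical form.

x^5*y^2*z - x^4*y^3 - 2*x^4*y*z^2 - x^3*y^2*z + x^3*z^3 + x^4*y + 2*x^2*y^3 + 4*x^2*y*z^2 - 2*x^3*z - 2*x*y^2*z - 2*x*z^3 - 2*x^2*y + 5*x*z - y

use: tr(b a^2) = tr(a) tr(b a) - tr(b)  (reduce the a square) = x*z - y
tr(a b a^2) = tr(a) tr(b a^2) - tr(b a)  (reduce the a square) = x^2*z - x*y - z
tr(a^3 b a) = tr(a) tr(a b a^2) - tr(a b a)  (reduce the a square) = x^3*z - x^2*y - 2*x*z + y
apply: tr(b a^5) = tr(a) tr(a^3 b a) - tr(a^3 b)  (reduce the a square) = x^4*z - x^3*y - 3*x^2*z + 2*x*y + z
use: tr(a^5 b a) = tr(a) tr(b a^5) - tr(b a^4)  (reduce the a square) = x^5*z - x^4*y - 4*x^3*z + 3*x^2*y + 3*x*z - y
apply: tr(b a b a) = tr(b a) tr(b a) - tr(1)  (split on b) = z^2 - 2
apply: tr(b a b) = tr(b) tr(a b) - tr(a)  (reduce the b square) = y*z - x
tr(a b a b a) = tr(a) tr(b a b a) - tr(b a b)  (reduce the a square) = x*z^2 - y*z - x
tr(a b a b a^2) = tr(a) tr(a b a b a) - tr(a b a b)  (reduce the a square) = x^2*z^2 - x*y*z - x^2 - z^2 + 2
use: tr(a^2 b a b a^2) = tr(a) tr(a b a b a^2) - tr(a b a b a)  (reduce the a square) = x^3*z^2 - x^2*y*z - x^3 - 2*x*z^2 + y*z + 3*x
tr(a^5 b a b) = tr(a) tr(a^2 b a b a^2) - tr(a^2 b a b a)  (reduce the a square) = x^4*z^2 - x^3*y*z - x^4 - 3*x^2*z^2 + 2*x*y*z + 4*x^2 + z^2 - 2
tr(a^4 b a b^-1 a) = tr(a^5 b a) tr(b) - tr(a^5 b a b)  (eliminate b^-1) = x^5*y*z - x^4*y^2 - x^4*z^2 - 3*x^3*y*z + x^4 + 3*x^2*y^2 + 3*x^2*z^2 + x*y*z - 4*x^2 - y^2 - z^2 + 2
tr(b^2) = tr(b) tr(b) - tr(1)  (reduce the b square) = y^2 - 2
apply: tr(b a^2 b) = tr(a) tr(b^2 a) - tr(b^2)  (reduce the a square) = x*y*z - x^2 - y^2 + 2
tr(a b a^2 b a) = tr(a) tr(b a^2 b a) - tr(b a^2 b)  (reduce the a square) = x^2*z^2 - 2*x*y*z + y^2 - 2
tr(a^2 b a^2 b a) = tr(a) tr(a b a^2 b a) - tr(a b a^2 b)  (reduce the a square) = x^3*z^2 - 2*x^2*y*z + x*y^2 - x*z^2 + y*z - x
apply: tr(a b a^4 b a) = tr(a) tr(a^2 b a^2 b a) - tr(a^2 b a^2 b)  (reduce the a square) = x^4*z^2 - 2*x^3*y*z + x^2*y^2 - 2*x^2*z^2 + 3*x*y*z - x^2 - y^2 + 2
tr(b a b a b a) = tr(a b) tr(a b a b) - tr(a^-1 b^-1)  (split on a) = z^3 - 3*z
tr(b a b a b) = tr(b) tr(a b a b) - tr(a b a)  (reduce the b square) = y*z^2 - x*z - y
tr(b a b a b a^2) = tr(a) tr(b a b a b a) - tr(b a b a b)  (reduce the a square) = x*z^3 - y*z^2 - 2*x*z + y
use: tr(a b a b a b a^2) = tr(a) tr(b a b a b a^2) - tr(b a b a b a)  (reduce the a square) = x^2*z^3 - x*y*z^2 - 2*x^2*z - z^3 + x*y + 3*z
apply: tr(a b a^4 b a b) = tr(a) tr(a b a b a b a^2) - tr(a b a b a b a)  (reduce the a square) = x^3*z^3 - x^2*y*z^2 - 2*x^3*z - 2*x*z^3 + x^2*y + y*z^2 + 5*x*z - y
use: tr(a^4 b a b^-1 a b) = tr(a b a^4 b a) tr(b) - tr(a b a^4 b a b)  (eliminate b^-1) = x^4*y*z^2 - 2*x^3*y^2*z - x^3*z^3 + x^2*y^3 - x^2*y*z^2 + 2*x^3*z + 3*x*y^2*z + 2*x*z^3 - 2*x^2*y - y^3 - y*z^2 - 5*x*z + 3*y
tr(b^-1 a b^-1 a^4 b a) = tr(a^4 b a b^-1 a) tr(b) - tr(a^4 b a b^-1 a b)  (eliminate b^-1) = x^5*y^2*z - x^4*y^3 - 2*x^4*y*z^2 - x^3*y^2*z + x^3*z^3 + x^4*y + 2*x^2*y^3 + 4*x^2*y*z^2 - 2*x^3*z - 2*x*y^2*z - 2*x*z^3 - 2*x^2*y + 5*x*z - y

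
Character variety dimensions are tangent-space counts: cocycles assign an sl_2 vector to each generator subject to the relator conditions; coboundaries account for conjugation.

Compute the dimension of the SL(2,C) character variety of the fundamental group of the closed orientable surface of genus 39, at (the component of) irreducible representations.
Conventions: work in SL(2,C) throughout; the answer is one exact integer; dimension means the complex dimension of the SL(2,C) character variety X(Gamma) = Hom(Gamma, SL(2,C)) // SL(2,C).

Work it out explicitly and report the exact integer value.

228

Gamma = pi_1(Sigma_39) = < a_1, b_1, ..., a_39, b_39 | prod [a_i, b_i] > has 2g = 78 generators and 1 relator.
A cocycle assigns one sl_2 vector per generator subject to the relator condition d_2(z) = 0: dim of the unconstrained space is 3*2g = 234.
H^2 = coker(d_2) is dual to H^0 = 0 at irreducible rho (Poincare duality), so d_2 is onto: dim Z^1 = 231.
As always at irreducible rho, dim B^1 = 3.
dim X = dim H^1 = 231 - 3 = 228.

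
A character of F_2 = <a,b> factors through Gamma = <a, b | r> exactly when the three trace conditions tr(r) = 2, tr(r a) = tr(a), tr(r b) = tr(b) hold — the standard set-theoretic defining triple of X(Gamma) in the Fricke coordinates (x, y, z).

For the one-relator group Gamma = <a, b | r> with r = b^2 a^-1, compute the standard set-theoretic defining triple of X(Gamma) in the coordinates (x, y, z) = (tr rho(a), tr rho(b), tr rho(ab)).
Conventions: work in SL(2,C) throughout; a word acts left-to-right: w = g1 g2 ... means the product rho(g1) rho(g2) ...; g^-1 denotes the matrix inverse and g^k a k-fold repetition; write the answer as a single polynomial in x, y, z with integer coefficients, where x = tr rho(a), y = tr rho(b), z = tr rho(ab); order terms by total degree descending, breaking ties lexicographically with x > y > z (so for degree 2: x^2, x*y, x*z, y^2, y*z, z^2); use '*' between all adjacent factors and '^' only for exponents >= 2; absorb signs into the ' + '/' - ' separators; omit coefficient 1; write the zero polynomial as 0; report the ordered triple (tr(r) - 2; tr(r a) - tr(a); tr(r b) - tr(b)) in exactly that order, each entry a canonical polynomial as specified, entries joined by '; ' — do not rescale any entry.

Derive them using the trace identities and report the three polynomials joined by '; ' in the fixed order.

tr(b^2) = tr(b) tr(b) - tr(1)  (reduce the b square) = y^2 - 2
tr(b^2 a) = tr(b) tr(a b) - tr(a)  (reduce the b square) = y*z - x
tr(b^2 a^-1) = tr(b^2) tr(a) - tr(b^2 a)  (eliminate a^-1) = x*y^2 - y*z - x
tr(b^3) = tr(b) tr(b^2) - tr(b)   [square of b] = y^3 - 3*y
tr(b^3 a) = tr(b) tr(a b^2) - tr(a b)   [square of b] = y^2*z - x*y - z
tr(b^2 a^-1 b) = tr(b^3) tr(a) - tr(b^3 a)   [inverse elimination on a] = x*y^3 - y^2*z - 2*x*y + z
assemble the triple (tr(r) - 2; tr(r a) - x; tr(r b) - y)

x*y^2 - y*z - x - 2; y^2 - x - 2; x*y^3 - y^2*z - 2*x*y - y + z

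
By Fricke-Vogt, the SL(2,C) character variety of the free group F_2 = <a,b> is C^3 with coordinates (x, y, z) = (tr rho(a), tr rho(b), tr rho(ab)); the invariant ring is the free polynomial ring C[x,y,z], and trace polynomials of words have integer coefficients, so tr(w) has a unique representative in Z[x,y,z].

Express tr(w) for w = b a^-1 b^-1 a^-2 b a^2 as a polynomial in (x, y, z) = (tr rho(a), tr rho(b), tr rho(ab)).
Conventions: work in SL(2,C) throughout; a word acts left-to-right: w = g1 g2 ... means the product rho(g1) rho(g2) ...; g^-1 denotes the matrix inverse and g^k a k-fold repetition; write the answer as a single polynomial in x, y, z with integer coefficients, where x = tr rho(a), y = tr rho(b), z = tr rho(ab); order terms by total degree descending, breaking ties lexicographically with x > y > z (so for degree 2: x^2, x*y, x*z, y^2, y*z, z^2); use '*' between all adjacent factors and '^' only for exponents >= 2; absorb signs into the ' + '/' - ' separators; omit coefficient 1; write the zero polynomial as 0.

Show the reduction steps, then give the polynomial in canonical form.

x^3*y*z^2 - x^4*z - 2*x^2*y^2*z - x^2*z^3 + x^3*y + x*y^3 + x*y*z^2 + 4*x^2*z - 3*x*y - z

trace(b a^2) = trace(a) * trace(b a) - trace(b) = x*z - y
trace(a^2 b a) = trace(a) * trace(b a^2) - trace(b a) = x^2*z - x*y - z
reduce: trace(b a b a) = trace(a b) * trace(a b) - trace(1)   [split at repeated a] = z^2 - 2
so trace(b a b) = trace(b) * trace(a b) - trace(a) = y*z - x
reduce: trace(b a^2 b a) = trace(a) * trace(b a b a) - trace(b a b) = x*z^2 - y*z - x
trace(a^2) = trace(a) * trace(a) - trace(1) = x^2 - 2
trace(b a^2 b) = trace(b) * trace(a^2 b) - trace(a^2) = x*y*z - x^2 - y^2 + 2
so trace(a b a^2 b a) = trace(a) * trace(b a^2 b a) - trace(b a^2 b) = x^2*z^2 - 2*x*y*z + y^2 - 2
so trace(b a b a b a) = trace(b a b a) * trace(b a) - trace(a b)   [split at repeated b] = z^3 - 3*z
so trace(b a b a b) = trace(b) * trace(a b a b) - trace(a b a) = y*z^2 - x*z - y
trace(a b a^2 b a b) = trace(a) * trace(b a b a b a) - trace(b a b a b) = x*z^3 - y*z^2 - 2*x*z + y
trace(b a^2 b a b^-1 a) = trace(a b a^2 b a) * trace(b) - trace(a b a^2 b a b) = x^2*y*z^2 - 2*x*y^2*z - x*z^3 + y^3 + y*z^2 + 2*x*z - 3*y
trace(a^-1 b a^2 b a b^-1) = trace(b a^2 b a b^-1) * trace(a) - trace(b a^2 b a b^-1 a) = -x^2*y*z^2 + x^3*z + 2*x*y^2*z + x*z^3 - x^2*y - y^3 - y*z^2 - 3*x*z + 3*y
trace(b^-1 a^-2 b a^2 b a) = trace(a^-1 b a^2 b a b^-1) * trace(a) - trace(a^-1 b a^2 b a b^-1 a) = -x^3*y*z^2 + x^4*z + 2*x^2*y^2*z + x^2*z^3 - x^3*y - x*y^3 - x*y*z^2 - 4*x^2*z + 4*x*y + z
reduce: trace(b a^-1 b^-1 a^-2 b a^2) = trace(b^-1 a^-2 b a^2 b) * trace(a) - trace(b^-1 a^-2 b a^2 b a) = x^3*y*z^2 - x^4*z - 2*x^2*y^2*z - x^2*z^3 + x^3*y + x*y^3 + x*y*z^2 + 4*x^2*z - 3*x*y - z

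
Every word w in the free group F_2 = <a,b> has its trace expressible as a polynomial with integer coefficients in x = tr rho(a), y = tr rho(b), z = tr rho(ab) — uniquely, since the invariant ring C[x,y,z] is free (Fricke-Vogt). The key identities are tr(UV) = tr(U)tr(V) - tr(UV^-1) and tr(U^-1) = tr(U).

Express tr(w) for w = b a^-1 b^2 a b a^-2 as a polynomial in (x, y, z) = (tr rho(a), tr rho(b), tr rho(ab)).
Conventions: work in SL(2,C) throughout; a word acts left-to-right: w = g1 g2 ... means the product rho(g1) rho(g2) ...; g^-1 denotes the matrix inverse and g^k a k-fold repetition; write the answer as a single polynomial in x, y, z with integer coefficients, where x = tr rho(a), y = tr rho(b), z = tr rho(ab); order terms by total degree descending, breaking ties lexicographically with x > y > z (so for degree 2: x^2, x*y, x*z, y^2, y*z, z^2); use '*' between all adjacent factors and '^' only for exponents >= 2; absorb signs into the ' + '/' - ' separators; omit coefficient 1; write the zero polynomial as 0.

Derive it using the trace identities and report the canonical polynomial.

x^3*y^3*z - x^4*y^2 - 2*x^2*y^2*z^2 + x^3*y*z - x*y^3*z + x*y*z^3 + 2*x^2*y^2 + y^2*z^2 - 2*x*y*z + x^2 - 2

and tr(b a b) = tr(b)*tr(a b) - tr(a) = y*z - x
tr(a b^3) = tr(b)*tr(b a b) - tr(b a) = y^2*z - x*y - z
next, tr(b^2 a b^2) = tr(b)*tr(a b^3) - tr(a b^2) = y^3*z - x*y^2 - 2*y*z + x
next, tr(a b a b) = tr(a b)*tr(a b) - tr(1) = z^2 - 2
and tr(a b a) = tr(a)*tr(b a) - tr(b) = x*z - y
tr(a b^2 a b) = tr(b)*tr(a b a b) - tr(a b a) = y*z^2 - x*z - y
tr(a^2) = tr(a)*tr(a) - tr(1) = x^2 - 2
tr(a b^2 a) = tr(b)*tr(a^2 b) - tr(a^2) = x*y*z - x^2 - y^2 + 2
and tr(b^2 a b^2 a) = tr(b)*tr(a b^2 a b) - tr(a b^2 a) = y^2*z^2 - 2*x*y*z + x^2 - 2
tr(b a^-1 b^2 a b) = tr(b^2 a b^2)*tr(a) - tr(b^2 a b^2 a) = x*y^3*z - x^2*y^2 - y^2*z^2 + 2
next, tr(b^2 a b a b) = tr(b)*tr(b a b a b) - tr(b a b a) = y^2*z^2 - x*y*z - y^2 - z^2 + 2
and tr(a b a b a b) = tr(a b a b)*tr(a b) - tr(b a) = z^3 - 3*z
tr(a b a b a) = tr(a)*tr(b a b a) - tr(b a b) = x*z^2 - y*z - x
next, tr(b^2 a b a b a) = tr(b)*tr(a b a b a b) - tr(a b a b a) = y*z^3 - x*z^2 - 2*y*z + x
tr(b a^-1 b^2 a b a) = tr(b^2 a b a b)*tr(a) - tr(b^2 a b a b a) = x*y^2*z^2 - x^2*y*z - y*z^3 - x*y^2 + 2*y*z + x
tr(b a^-1 b^2 a b a^-1) = tr(b a^-1 b^2 a b)*tr(a) - tr(b a^-1 b^2 a b a) = x^2*y^3*z - x^3*y^2 - 2*x*y^2*z^2 + x^2*y*z + y*z^3 + x*y^2 - 2*y*z + x
tr(b a^-1 b^2 a b a^-2) = tr(b a^-1 b^2 a b a^-1)*tr(a) - tr(b a^-1 b^2 a b) = x^3*y^3*z - x^4*y^2 - 2*x^2*y^2*z^2 + x^3*y*z - x*y^3*z + x*y*z^3 + 2*x^2*y^2 + y^2*z^2 - 2*x*y*z + x^2 - 2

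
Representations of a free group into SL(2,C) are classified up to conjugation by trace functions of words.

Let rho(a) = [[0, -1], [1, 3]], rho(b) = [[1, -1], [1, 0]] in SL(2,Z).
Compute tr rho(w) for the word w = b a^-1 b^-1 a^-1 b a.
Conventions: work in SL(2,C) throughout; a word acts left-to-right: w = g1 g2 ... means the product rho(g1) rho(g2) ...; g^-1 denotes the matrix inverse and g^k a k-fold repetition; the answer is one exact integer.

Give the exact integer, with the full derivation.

37

rho(b) = [[1, -1], [1, 0]]
... * rho(a^-1) = [[3, 1], [-1, 0]]  ->  [[4, 1], [3, 1]]
... * rho(b^-1) = [[0, 1], [-1, 1]]  ->  [[-1, 5], [-1, 4]]
... * rho(a^-1) = [[3, 1], [-1, 0]]  ->  [[-8, -1], [-7, -1]]
... * rho(b) = [[1, -1], [1, 0]]  ->  [[-9, 8], [-8, 7]]
... * rho(a) = [[0, -1], [1, 3]]  ->  [[8, 33], [7, 29]]
tr = 8 + 29 = 37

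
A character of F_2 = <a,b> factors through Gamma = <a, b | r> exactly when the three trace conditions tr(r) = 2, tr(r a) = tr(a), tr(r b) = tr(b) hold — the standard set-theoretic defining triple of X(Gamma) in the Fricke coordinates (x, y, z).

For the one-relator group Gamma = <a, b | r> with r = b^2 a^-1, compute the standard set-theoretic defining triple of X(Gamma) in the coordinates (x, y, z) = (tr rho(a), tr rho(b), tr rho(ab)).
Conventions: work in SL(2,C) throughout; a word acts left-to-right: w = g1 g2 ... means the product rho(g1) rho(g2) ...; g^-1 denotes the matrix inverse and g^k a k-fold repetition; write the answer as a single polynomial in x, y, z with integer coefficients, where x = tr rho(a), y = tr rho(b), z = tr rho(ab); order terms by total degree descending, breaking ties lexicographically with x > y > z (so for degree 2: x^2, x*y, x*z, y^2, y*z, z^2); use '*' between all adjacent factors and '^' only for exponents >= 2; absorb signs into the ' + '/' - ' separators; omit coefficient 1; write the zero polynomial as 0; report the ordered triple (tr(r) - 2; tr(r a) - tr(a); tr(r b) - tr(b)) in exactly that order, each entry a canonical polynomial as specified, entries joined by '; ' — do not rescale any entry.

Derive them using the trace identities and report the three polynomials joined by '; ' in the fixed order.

trace(b^2) = trace(b) trace(b) - trace(1) = y^2 - 2
trace(b^2 a) = trace(b) trace(a b) - trace(a) = y*z - x
trace(b^2 a^-1) = trace(b^2) trace(a) - trace(b^2 a) = x*y^2 - y*z - x
trace(b^3) = trace(b) trace(b^2) - trace(b) = y^3 - 3*y
trace(b^3 a) = trace(b) trace(a b^2) - trace(a b) = y^2*z - x*y - z
trace(b^2 a^-1 b) = trace(b^3) trace(a) - trace(b^3 a) = x*y^3 - y^2*z - 2*x*y + z
assemble the triple (trace(r) - 2; trace(r a) - x; trace(r b) - y)

x*y^2 - y*z - x - 2; y^2 - x - 2; x*y^3 - y^2*z - 2*x*y - y + z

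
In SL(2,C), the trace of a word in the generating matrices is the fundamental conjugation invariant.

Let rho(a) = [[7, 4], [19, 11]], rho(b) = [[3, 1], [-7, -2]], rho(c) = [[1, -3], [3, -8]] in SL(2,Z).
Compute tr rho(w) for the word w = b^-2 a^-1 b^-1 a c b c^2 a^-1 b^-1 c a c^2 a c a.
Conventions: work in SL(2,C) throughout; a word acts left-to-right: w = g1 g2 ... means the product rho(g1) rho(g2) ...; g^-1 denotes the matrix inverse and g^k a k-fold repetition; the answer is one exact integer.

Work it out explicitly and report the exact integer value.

rho(b^-1) = [[-2, -1], [7, 3]]
... * rho(b^-1) = [[-2, -1], [7, 3]]  ->  [[-3, -1], [7, 2]]
... * rho(a^-1) = [[11, -4], [-19, 7]]  ->  [[-14, 5], [39, -14]]
... * rho(b^-1) = [[-2, -1], [7, 3]]  ->  [[63, 29], [-176, -81]]
... * rho(a) = [[7, 4], [19, 11]]  ->  [[992, 571], [-2771, -1595]]
... * rho(c) = [[1, -3], [3, -8]]  ->  [[2705, -7544], [-7556, 21073]]
... * rho(b) = [[3, 1], [-7, -2]]  ->  [[60923, 17793], [-170179, -49702]]
... * rho(c) = [[1, -3], [3, -8]]  ->  [[114302, -325113], [-319285, 908153]]
... * rho(c) = [[1, -3], [3, -8]]  ->  [[-861037, 2257998], [2405174, -6307369]]
... * rho(a^-1) = [[11, -4], [-19, 7]]  ->  [[-52373369, 19250134], [146296925, -53772279]]
... * rho(b^-1) = [[-2, -1], [7, 3]]  ->  [[239497676, 110123771], [-668999803, -307613762]]
... * rho(c) = [[1, -3], [3, -8]]  ->  [[569868989, -1599483196], [-1591841089, 4467909505]]
... * rho(a) = [[7, 4], [19, 11]]  ->  [[-26401097801, -15314839200], [73747392972, 42779640199]]
... * rho(c) = [[1, -3], [3, -8]]  ->  [[-72345615401, 201722007003], [202086313569, -563479300508]]
... * rho(c) = [[1, -3], [3, -8]]  ->  [[532820405608, -1396739209821], [-1488351587955, 3901575463357]]
... * rho(a) = [[7, 4], [19, 11]]  ->  [[-22808302147343, -13232849685599], [63711472688098, 36963923745107]]
... * rho(c) = [[1, -3], [3, -8]]  ->  [[-62506851204140, 174287703926821], [174603243923419, -486845808025150]]
... * rho(a) = [[7, 4], [19, 11]]  ->  [[2873918416180619, 1667137338378471], [-8027847645013917, -4656890912582974]]
tr = 2873918416180619 + -4656890912582974 = -1782972496402355

-1782972496402355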